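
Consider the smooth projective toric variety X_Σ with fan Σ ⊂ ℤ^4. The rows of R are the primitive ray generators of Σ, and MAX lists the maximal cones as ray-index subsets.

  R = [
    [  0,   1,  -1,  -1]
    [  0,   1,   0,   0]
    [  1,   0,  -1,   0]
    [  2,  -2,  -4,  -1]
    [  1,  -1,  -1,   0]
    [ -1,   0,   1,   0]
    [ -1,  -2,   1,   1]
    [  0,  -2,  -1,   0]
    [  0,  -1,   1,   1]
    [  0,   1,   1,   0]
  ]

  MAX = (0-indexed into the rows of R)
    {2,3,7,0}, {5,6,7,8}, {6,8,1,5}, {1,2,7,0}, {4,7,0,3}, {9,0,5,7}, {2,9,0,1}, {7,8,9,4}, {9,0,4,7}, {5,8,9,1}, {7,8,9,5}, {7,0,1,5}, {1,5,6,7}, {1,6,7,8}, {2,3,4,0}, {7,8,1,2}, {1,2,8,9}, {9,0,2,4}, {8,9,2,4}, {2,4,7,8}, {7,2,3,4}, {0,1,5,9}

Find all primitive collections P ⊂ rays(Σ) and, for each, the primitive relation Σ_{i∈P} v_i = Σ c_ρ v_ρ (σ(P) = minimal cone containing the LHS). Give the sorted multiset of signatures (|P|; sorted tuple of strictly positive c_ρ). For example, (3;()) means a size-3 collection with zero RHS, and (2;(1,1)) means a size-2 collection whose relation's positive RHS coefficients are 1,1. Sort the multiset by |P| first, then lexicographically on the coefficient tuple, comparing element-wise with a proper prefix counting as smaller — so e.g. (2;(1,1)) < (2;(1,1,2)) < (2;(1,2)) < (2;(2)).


The 17 primitive collections of Σ (r=10, n=4):

  P = {0,8}:  v_{0} + v_{8} = 0  ⟹  sig = (2;())
  P = {2,5}:  v_{2} + v_{5} = 0  ⟹  sig = (2;())
  P = {1,4}:  v_{1} + v_{4} = v_{2}  ⟹  sig = (2;(1))
  P = {4,5}:  v_{4} + v_{5} = v_{7} + v_{9}  ⟹  sig = (2;(1,1))
  P = {4,6}:  v_{4} + v_{6} = v_{7} + v_{8}  ⟹  sig = (2;(1,1))
  P = {6,9}:  v_{6} + v_{9} = v_{5} + v_{8}  ⟹  sig = (2;(1,1))
  P = {0,6}:  v_{0} + v_{6} = v_{1} + v_{5} + v_{7}  ⟹  sig = (2;(1,1,1))
  P = {2,6}:  v_{2} + v_{6} = v_{1} + v_{7} + v_{8}  ⟹  sig = (2;(1,1,1))
  P = {3,5}:  v_{3} + v_{5} = v_{0} + v_{4} + v_{7}  ⟹  sig = (2;(1,1,1))
  P = {3,8}:  v_{3} + v_{8} = v_{2} + v_{4} + v_{7}  ⟹  sig = (2;(1,1,1))
  P = {1,3}:  v_{1} + v_{3} = v_{0} + 2·v_{2} + v_{7}  ⟹  sig = (2;(1,1,2))
  P = {3,6}:  v_{3} + v_{6} = v_{2} + 2·v_{7}  ⟹  sig = (2;(1,2))
  P = {3,9}:  v_{3} + v_{9} = v_{0} + 2·v_{4}  ⟹  sig = (2;(1,2))
  P = {1,7,9}:  v_{1} + v_{7} + v_{9} = 0  ⟹  sig = (3;())
  P = {2,7,9}:  v_{2} + v_{7} + v_{9} = v_{4}  ⟹  sig = (3;(1))
  P = {0,2,4,7}:  v_{0} + v_{2} + v_{4} + v_{7} = v_{3}  ⟹  sig = (4;(1))
  P = {1,5,7,8}:  v_{1} + v_{5} + v_{7} + v_{8} = v_{6}  ⟹  sig = (4;(1))

Signatures (|P|; sorted positive RHS coefficients), sorted:
[(2;()), (2;()), (2;(1)), (2;(1,1)), (2;(1,1)), (2;(1,1)), (2;(1,1,1)), (2;(1,1,1)), (2;(1,1,1)), (2;(1,1,1)), (2;(1,1,2)), (2;(1,2)), (2;(1,2)), (3;()), (3;(1)), (4;(1)), (4;(1))]


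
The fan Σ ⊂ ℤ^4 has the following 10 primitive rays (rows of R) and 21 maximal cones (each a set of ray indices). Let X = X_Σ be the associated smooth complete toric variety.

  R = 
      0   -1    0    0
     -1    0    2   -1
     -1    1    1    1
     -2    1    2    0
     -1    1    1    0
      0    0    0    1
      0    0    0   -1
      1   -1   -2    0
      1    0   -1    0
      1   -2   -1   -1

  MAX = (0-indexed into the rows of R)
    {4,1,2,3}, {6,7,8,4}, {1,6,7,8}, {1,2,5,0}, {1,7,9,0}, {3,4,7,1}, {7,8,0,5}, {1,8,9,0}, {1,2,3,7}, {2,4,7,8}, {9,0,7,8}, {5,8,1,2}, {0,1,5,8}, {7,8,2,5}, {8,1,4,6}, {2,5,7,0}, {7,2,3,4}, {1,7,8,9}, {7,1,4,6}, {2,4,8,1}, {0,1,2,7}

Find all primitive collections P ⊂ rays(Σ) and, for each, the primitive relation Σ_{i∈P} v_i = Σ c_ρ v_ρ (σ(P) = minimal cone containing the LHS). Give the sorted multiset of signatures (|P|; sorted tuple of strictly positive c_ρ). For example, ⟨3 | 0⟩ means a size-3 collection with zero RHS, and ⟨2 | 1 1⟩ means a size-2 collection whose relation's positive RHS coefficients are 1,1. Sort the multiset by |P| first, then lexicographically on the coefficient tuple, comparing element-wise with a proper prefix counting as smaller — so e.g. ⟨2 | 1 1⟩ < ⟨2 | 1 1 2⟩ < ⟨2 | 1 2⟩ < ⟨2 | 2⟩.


|primitive collections| = 20. Relations:

  P={5,6}:  v_{5} + v_{6} = 0 — sig = ⟨2 | 0⟩
  P={2,6}:  v_{2} + v_{6} = v_{4} — sig = ⟨2 | 1⟩
  P={2,9}:  v_{2} + v_{9} = v_{0} — sig = ⟨2 | 1⟩
  P={3,8}:  v_{3} + v_{8} = v_{4} — sig = ⟨2 | 1⟩
  P={4,5}:  v_{4} + v_{5} = v_{2} — sig = ⟨2 | 1⟩
  P={0,6}:  v_{0} + v_{6} = v_{1} + v_{7} — sig = ⟨2 | 1 1⟩
  P={4,9}:  v_{4} + v_{9} = v_{1} + v_{7} — sig = ⟨2 | 1 1⟩
  P={0,4}:  v_{0} + v_{4} = v_{1} + v_{2} + v_{7} — sig = ⟨2 | 1 1 1⟩
  P={3,5}:  v_{3} + v_{5} = v_{1} + 2·v_{2} + v_{7} — sig = ⟨2 | 1 1 2⟩
  P={3,6}:  v_{3} + v_{6} = v_{1} + 2·v_{4} + v_{7} — sig = ⟨2 | 1 1 2⟩
  P={5,9}:  v_{5} + v_{9} = 2·v_{0} + v_{8} — sig = ⟨2 | 1 2⟩
  P={3,9}:  v_{3} + v_{9} = 2·v_{1} + v_{2} + 2·v_{7} — sig = ⟨2 | 1 2 2⟩
  P={6,9}:  v_{6} + v_{9} = 2·v_{1} + 2·v_{7} + v_{8} — sig = ⟨2 | 1 2 2⟩
  P={0,3}:  v_{0} + v_{3} = 2·v_{1} + 2·v_{2} + 2·v_{7} — sig = ⟨2 | 2 2 2⟩
  P={0,2,8}:  v_{0} + v_{2} + v_{8} = v_{5} — sig = ⟨3 | 1⟩
  P={1,5,7}:  v_{1} + v_{5} + v_{7} = v_{0} — sig = ⟨3 | 1⟩
  P={1,2,7,8}:  v_{1} + v_{2} + v_{7} + v_{8} = 0 — sig = ⟨4 | 0⟩
  P={0,1,7,8}:  v_{0} + v_{1} + v_{7} + v_{8} = v_{9} — sig = ⟨4 | 1⟩
  P={1,2,4,7}:  v_{1} + v_{2} + v_{4} + v_{7} = v_{3} — sig = ⟨4 | 1⟩
  P={1,4,7,8}:  v_{1} + v_{4} + v_{7} + v_{8} = v_{6} — sig = ⟨4 | 1⟩

Signatures (|P|; sorted positive RHS coefficients), sorted:
    |P|=2: 14 collections, coeffs (), (1), (1), (1), (1), (1,1), (1,1), (1,1,1), (1,1,2), (1,1,2), (1,2), (1,2,2), (1,2,2), (2,2,2)
    |P|=3: 2 collections, coeffs (1), (1)
    |P|=4: 4 collections, coeffs (), (1), (1), (1)


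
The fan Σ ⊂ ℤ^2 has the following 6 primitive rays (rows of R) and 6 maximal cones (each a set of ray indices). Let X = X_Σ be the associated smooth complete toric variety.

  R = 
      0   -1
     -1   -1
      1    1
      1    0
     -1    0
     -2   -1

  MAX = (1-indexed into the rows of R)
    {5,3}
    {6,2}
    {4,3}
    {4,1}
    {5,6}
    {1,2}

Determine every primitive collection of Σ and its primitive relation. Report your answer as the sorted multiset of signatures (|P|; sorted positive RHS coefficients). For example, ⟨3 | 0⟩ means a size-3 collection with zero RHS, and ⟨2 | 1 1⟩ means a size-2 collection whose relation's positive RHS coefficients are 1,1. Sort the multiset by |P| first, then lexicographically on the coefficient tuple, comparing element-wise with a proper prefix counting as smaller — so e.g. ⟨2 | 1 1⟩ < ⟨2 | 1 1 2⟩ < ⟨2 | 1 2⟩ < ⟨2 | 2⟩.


Minimal non-faces — 9 found among 6 rays, 6 max cones:

  P = {2,3}:  v_{2} + v_{3} = 0  so sig = ⟨2 | 0⟩
  P = {4,5}:  v_{4} + v_{5} = 0  so sig = ⟨2 | 0⟩
  P = {1,3}:  v_{1} + v_{3} = v_{4}  so sig = ⟨2 | 1⟩
  P = {1,5}:  v_{1} + v_{5} = v_{2}  so sig = ⟨2 | 1⟩
  P = {2,4}:  v_{2} + v_{4} = v_{1}  so sig = ⟨2 | 1⟩
  P = {2,5}:  v_{2} + v_{5} = v_{6}  so sig = ⟨2 | 1⟩
  P = {3,6}:  v_{3} + v_{6} = v_{5}  so sig = ⟨2 | 1⟩
  P = {4,6}:  v_{4} + v_{6} = v_{2}  so sig = ⟨2 | 1⟩
  P = {1,6}:  v_{1} + v_{6} = 2·v_{2}  so sig = ⟨2 | 2⟩

Hence PRS(X_Σ) =
{ ⟨2 | 0⟩ ×2,  ⟨2 | 1⟩ ×6,  ⟨2 | 2⟩ }


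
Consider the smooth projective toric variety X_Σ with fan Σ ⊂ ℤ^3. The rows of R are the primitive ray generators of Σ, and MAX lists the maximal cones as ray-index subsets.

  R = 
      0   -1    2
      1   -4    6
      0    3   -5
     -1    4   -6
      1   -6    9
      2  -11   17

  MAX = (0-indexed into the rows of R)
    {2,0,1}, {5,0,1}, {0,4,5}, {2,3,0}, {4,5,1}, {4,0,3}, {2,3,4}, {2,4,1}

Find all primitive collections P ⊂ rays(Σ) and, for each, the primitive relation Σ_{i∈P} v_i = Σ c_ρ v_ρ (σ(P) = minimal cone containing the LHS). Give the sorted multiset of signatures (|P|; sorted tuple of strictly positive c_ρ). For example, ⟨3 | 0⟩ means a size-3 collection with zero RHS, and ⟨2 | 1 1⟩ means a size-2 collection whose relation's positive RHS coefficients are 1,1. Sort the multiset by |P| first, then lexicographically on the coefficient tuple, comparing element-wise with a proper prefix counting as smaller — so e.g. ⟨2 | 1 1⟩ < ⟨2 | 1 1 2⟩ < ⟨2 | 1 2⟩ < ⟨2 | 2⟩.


5 collections generate NE(X_Σ); each relation:

  P={1,3}:  v_{1} + v_{3} = 0  ⇒ sig = ⟨2 | 0⟩
  P={3,5}:  v_{3} + v_{5} = v_{0} + v_{4}  ⇒ sig = ⟨2 | 1 1⟩
  P={2,5}:  v_{2} + v_{5} = 2·v_{1}  ⇒ sig = ⟨2 | 2⟩
  P={0,1,4}:  v_{0} + v_{1} + v_{4} = v_{5}  ⇒ sig = ⟨3 | 1⟩
  P={0,2,4}:  v_{0} + v_{2} + v_{4} = v_{1}  ⇒ sig = ⟨3 | 1⟩

Sorted signature multiset PRS(X):
    ⟨2 | 0⟩
    ⟨2 | 1 1⟩
    ⟨2 | 2⟩
    ⟨3 | 1⟩
    ⟨3 | 1⟩


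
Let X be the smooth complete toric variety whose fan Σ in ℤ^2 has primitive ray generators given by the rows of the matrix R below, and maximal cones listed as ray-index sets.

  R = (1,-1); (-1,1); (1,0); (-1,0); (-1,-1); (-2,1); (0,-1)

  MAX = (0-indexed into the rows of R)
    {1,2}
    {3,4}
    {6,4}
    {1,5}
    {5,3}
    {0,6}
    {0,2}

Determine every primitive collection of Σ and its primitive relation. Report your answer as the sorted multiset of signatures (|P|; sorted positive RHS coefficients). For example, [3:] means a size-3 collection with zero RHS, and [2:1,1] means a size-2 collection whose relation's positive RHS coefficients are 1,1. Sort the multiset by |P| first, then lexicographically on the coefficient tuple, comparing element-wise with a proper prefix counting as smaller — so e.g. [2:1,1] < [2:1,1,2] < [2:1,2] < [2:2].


Δ(Σ) — 7 vertices, 14 min non-faces:

  • {0,1}:  v_{0} + v_{1} = 0 — sig = [2:]
  • {2,3}:  v_{2} + v_{3} = 0 — sig = [2:]
  • {0,3}:  v_{0} + v_{3} = v_{6} — sig = [2:1]
  • {0,5}:  v_{0} + v_{5} = v_{3} — sig = [2:1]
  • {1,3}:  v_{1} + v_{3} = v_{5} — sig = [2:1]
  • {1,6}:  v_{1} + v_{6} = v_{3} — sig = [2:1]
  • {2,4}:  v_{2} + v_{4} = v_{6} — sig = [2:1]
  • {2,5}:  v_{2} + v_{5} = v_{1} — sig = [2:1]
  • {2,6}:  v_{2} + v_{6} = v_{0} — sig = [2:1]
  • {3,6}:  v_{3} + v_{6} = v_{4} — sig = [2:1]
  • {0,4}:  v_{0} + v_{4} = 2·v_{6} — sig = [2:2]
  • {1,4}:  v_{1} + v_{4} = 2·v_{3} — sig = [2:2]
  • {5,6}:  v_{5} + v_{6} = 2·v_{3} — sig = [2:2]
  • {4,5}:  v_{4} + v_{5} = 3·v_{3} — sig = [2:3]

Sorted signature multiset PRS(X):
{ [2:] ×2,  [2:1] ×8,  [2:2] ×3,  [2:3] }


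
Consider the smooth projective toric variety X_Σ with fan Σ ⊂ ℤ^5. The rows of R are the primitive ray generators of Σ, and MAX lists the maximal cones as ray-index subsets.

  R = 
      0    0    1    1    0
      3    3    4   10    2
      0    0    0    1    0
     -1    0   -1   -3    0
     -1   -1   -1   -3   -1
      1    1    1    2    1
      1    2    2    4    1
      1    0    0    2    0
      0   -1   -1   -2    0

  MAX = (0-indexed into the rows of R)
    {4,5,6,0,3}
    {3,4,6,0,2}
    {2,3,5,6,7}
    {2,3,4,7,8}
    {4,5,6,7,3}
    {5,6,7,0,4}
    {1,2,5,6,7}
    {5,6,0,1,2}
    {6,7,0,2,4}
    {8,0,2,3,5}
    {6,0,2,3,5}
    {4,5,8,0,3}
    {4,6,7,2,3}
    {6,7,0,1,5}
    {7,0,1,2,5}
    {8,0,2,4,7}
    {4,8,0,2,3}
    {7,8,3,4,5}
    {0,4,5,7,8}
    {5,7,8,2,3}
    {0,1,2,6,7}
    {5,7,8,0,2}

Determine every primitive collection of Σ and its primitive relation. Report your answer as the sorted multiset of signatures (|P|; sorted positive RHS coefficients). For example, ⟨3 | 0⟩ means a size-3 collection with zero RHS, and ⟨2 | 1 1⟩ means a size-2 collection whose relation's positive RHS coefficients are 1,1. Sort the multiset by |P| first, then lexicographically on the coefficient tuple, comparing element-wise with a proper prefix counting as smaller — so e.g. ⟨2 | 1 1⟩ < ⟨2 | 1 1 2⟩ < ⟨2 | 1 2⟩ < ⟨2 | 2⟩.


7 collections generate NE(X_Σ); each relation:

  P={6,8}:  v_{6} + v_{8} = v_{5}  so sig = ⟨2 | 1⟩
  P={1,3}:  v_{1} + v_{3} = v_{2} + v_{5} + v_{6}  so sig = ⟨2 | 1 1 1⟩
  P={1,4}:  v_{1} + v_{4} = v_{0} + v_{6} + v_{7}  so sig = ⟨2 | 1 1 1⟩
  P={1,8}:  v_{1} + v_{8} = v_{0} + v_{2} + 2·v_{5} + v_{7}  so sig = ⟨2 | 1 1 1 2⟩
  P={0,3,7}:  v_{0} + v_{3} + v_{7} = 0  so sig = ⟨3 | 0⟩
  P={2,4,5}:  v_{2} + v_{4} + v_{5} = 0  so sig = ⟨3 | 0⟩
  P={0,2,5,6,7}:  v_{0} + v_{2} + v_{5} + v_{6} + v_{7} = v_{1}  so sig = ⟨5 | 1⟩

Signatures (|P|; sorted positive RHS coefficients), sorted:
[⟨2 | 1⟩, ⟨2 | 1 1 1⟩, ⟨2 | 1 1 1⟩, ⟨2 | 1 1 1 2⟩, ⟨3 | 0⟩, ⟨3 | 0⟩, ⟨5 | 1⟩]


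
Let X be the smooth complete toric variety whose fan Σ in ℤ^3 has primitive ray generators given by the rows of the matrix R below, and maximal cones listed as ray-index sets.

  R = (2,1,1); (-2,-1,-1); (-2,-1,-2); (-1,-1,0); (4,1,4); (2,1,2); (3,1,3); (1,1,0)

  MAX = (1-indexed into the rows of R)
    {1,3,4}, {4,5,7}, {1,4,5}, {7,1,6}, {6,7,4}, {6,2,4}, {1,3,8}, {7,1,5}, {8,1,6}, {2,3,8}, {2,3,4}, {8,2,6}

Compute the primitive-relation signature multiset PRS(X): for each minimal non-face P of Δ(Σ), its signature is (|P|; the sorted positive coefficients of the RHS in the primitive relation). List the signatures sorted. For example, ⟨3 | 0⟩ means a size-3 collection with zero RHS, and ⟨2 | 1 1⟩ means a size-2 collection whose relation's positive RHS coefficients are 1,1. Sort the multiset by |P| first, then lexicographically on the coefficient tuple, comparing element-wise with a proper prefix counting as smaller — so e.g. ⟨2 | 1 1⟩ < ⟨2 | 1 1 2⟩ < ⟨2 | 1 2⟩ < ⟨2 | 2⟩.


12 collections generate NE(X_Σ); each relation:

  P = {1,2}:  v_{1} + v_{2} = 0 — sig = ⟨2 | 0⟩
  P = {3,6}:  v_{3} + v_{6} = 0 — sig = ⟨2 | 0⟩
  P = {4,8}:  v_{4} + v_{8} = 0 — sig = ⟨2 | 0⟩
  P = {2,5}:  v_{2} + v_{5} = v_{4} + v_{7} — sig = ⟨2 | 1 1⟩
  P = {2,7}:  v_{2} + v_{7} = v_{4} + v_{6} — sig = ⟨2 | 1 1⟩
  P = {3,7}:  v_{3} + v_{7} = v_{1} + v_{4} — sig = ⟨2 | 1 1⟩
  P = {5,8}:  v_{5} + v_{8} = v_{1} + v_{7} — sig = ⟨2 | 1 1⟩
  P = {7,8}:  v_{7} + v_{8} = v_{1} + v_{6} — sig = ⟨2 | 1 1⟩
  P = {5,6}:  v_{5} + v_{6} = 2·v_{7} — sig = ⟨2 | 2⟩
  P = {3,5}:  v_{3} + v_{5} = 2·v_{1} + 2·v_{4} — sig = ⟨2 | 2 2⟩
  P = {1,4,6}:  v_{1} + v_{4} + v_{6} = v_{7} — sig = ⟨3 | 1⟩
  P = {1,4,7}:  v_{1} + v_{4} + v_{7} = v_{5} — sig = ⟨3 | 1⟩

Hence PRS(X_Σ) =
[⟨2 | 0⟩, ⟨2 | 0⟩, ⟨2 | 0⟩, ⟨2 | 1 1⟩, ⟨2 | 1 1⟩, ⟨2 | 1 1⟩, ⟨2 | 1 1⟩, ⟨2 | 1 1⟩, ⟨2 | 2⟩, ⟨2 | 2 2⟩, ⟨3 | 1⟩, ⟨3 | 1⟩]


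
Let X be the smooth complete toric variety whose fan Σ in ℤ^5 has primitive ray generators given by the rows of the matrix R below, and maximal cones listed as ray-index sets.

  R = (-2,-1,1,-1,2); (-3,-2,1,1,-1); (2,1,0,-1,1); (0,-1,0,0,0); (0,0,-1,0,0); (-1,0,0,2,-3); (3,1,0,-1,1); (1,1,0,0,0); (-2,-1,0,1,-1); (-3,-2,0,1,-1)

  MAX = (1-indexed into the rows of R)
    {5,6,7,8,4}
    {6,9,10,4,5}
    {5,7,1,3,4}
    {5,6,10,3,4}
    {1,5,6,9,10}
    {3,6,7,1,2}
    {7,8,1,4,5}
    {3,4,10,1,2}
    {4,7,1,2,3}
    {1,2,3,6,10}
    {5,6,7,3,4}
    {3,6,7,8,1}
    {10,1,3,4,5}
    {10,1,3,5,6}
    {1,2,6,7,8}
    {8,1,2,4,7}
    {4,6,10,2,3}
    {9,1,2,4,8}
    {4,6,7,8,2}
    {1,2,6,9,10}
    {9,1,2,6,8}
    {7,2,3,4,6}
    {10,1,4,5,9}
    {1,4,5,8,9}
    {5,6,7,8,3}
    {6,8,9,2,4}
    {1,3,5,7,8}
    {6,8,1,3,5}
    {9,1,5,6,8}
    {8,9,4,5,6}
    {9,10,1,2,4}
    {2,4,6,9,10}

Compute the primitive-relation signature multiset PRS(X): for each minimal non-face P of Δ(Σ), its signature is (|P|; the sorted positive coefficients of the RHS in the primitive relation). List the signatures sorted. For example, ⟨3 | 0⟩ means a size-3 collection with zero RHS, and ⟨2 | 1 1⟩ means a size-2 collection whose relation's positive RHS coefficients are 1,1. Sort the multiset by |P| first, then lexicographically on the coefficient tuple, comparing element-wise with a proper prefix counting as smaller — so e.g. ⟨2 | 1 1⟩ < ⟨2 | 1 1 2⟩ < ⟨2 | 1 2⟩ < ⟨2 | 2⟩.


Primitive collections (9):

  P={3,9}:  v_{3} + v_{9} = 0 ; sig = ⟨2 | 0⟩
  P={2,5}:  v_{2} + v_{5} = v_{10} ; sig = ⟨2 | 1⟩
  P={7,10}:  v_{7} + v_{10} = v_{4} ; sig = ⟨2 | 1⟩
  P={8,10}:  v_{8} + v_{10} = v_{9} ; sig = ⟨2 | 1⟩
  P={7,9}:  v_{7} + v_{9} = v_{4} + v_{8} ; sig = ⟨2 | 1 1⟩
  P={1,4,6}:  v_{1} + v_{4} + v_{6} = v_{2} ; sig = ⟨3 | 1⟩
  P={3,4,8}:  v_{3} + v_{4} + v_{8} = v_{7} ; sig = ⟨3 | 1⟩
  P={2,3,8}:  v_{2} + v_{3} + v_{8} = v_{1} + v_{6} + v_{7} ; sig = ⟨3 | 1 1 1⟩
  P={1,5,6,7}:  v_{1} + v_{5} + v_{6} + v_{7} = 0 ; sig = ⟨4 | 0⟩

Hence PRS(X_Σ) =
    ⟨2 | 0⟩
    ⟨2 | 1⟩
    ⟨2 | 1⟩
    ⟨2 | 1⟩
    ⟨2 | 1 1⟩
    ⟨3 | 1⟩
    ⟨3 | 1⟩
    ⟨3 | 1 1 1⟩
    ⟨4 | 0⟩


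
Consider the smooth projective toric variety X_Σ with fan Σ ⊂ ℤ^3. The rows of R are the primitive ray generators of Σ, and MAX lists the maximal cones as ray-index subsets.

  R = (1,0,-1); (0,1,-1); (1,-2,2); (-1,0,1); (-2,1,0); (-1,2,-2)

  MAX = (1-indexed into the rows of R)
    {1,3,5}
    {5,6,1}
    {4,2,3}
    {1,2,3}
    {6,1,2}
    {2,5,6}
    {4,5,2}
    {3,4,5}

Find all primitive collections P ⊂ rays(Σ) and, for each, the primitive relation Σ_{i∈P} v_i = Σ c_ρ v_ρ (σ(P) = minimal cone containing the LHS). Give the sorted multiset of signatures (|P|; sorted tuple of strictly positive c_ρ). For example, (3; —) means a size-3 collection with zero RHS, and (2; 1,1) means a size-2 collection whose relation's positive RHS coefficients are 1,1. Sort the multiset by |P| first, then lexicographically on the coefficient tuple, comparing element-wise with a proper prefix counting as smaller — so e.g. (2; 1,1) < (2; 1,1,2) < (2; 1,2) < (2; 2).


Σ has 5 primitive collections:

  • {1,4}:  v_{1} + v_{4} = 0 — sig = (2; —)
  • {3,6}:  v_{3} + v_{6} = 0 — sig = (2; —)
  • {4,6}:  v_{4} + v_{6} = v_{2} + v_{5} — sig = (2; 1,1)
  • {1,2,5}:  v_{1} + v_{2} + v_{5} = v_{6} — sig = (3; 1)
  • {2,3,5}:  v_{2} + v_{3} + v_{5} = v_{4} — sig = (3; 1)

so the primitive-relation signature multiset is
    |P|=2: 3 collections, coeffs (), (), (1,1)
    |P|=3: 2 collections, coeffs (1), (1)


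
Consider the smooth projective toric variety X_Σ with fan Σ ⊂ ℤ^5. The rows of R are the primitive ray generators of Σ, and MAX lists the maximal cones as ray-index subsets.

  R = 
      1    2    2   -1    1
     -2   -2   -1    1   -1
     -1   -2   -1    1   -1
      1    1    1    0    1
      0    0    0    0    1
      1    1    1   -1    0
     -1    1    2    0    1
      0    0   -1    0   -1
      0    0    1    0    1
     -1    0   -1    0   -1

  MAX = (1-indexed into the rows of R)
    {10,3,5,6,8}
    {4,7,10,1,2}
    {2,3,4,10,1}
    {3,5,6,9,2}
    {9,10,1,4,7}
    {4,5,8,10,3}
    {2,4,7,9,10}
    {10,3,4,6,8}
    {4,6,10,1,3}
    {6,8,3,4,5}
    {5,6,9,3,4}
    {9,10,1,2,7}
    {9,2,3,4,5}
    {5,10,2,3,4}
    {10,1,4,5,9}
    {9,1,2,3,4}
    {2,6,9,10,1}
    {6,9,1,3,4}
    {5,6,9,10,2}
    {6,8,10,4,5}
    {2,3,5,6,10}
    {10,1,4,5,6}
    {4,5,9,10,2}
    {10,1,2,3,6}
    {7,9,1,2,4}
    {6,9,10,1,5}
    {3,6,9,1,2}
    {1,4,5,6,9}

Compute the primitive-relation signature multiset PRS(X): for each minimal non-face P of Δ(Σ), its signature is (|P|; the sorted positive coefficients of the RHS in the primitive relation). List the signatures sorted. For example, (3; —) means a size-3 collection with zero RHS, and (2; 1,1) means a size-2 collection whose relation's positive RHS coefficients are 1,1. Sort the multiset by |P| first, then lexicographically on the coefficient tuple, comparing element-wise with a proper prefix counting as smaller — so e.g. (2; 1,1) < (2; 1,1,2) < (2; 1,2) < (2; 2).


14 minimal non-faces of Δ(Σ) (on 10 rays):

  {8,9}:  v_{8} + v_{9} = 0  so sig = (2; —)
  {2,8}:  v_{2} + v_{8} = v_{3} + v_{10}  so sig = (2; 1,1)
  {1,8}:  v_{1} + v_{8} = v_{4} + v_{6} + v_{10}  so sig = (2; 1,1,1)
  {7,8}:  v_{7} + v_{8} = v_{1} + v_{2} + v_{4} + v_{10}  so sig = (2; 1,1,1,1)
  {3,7}:  v_{3} + v_{7} = v_{1} + 2·v_{2} + v_{4}  so sig = (2; 1,1,2)
  {6,7}:  v_{6} + v_{7} = 2·v_{1} + v_{2}  so sig = (2; 1,2)
  {5,7}:  v_{5} + v_{7} = v_{4} + 3·v_{9} + 2·v_{10}  so sig = (2; 1,2,3)
  {1,3,5}:  v_{1} + v_{3} + v_{5} = v_{9}  so sig = (3; 1)
  {3,9,10}:  v_{3} + v_{9} + v_{10} = v_{2}  so sig = (3; 1)
  {2,4,6}:  v_{2} + v_{4} + v_{6} = v_{1} + v_{3}  so sig = (3; 1,1)
  {1,2,5}:  v_{1} + v_{2} + v_{5} = 2·v_{9} + v_{10}  so sig = (3; 1,2)
  {4,6,9,10}:  v_{4} + v_{6} + v_{9} + v_{10} = v_{1}  so sig = (4; 1)
  {3,4,5,6,10}:  v_{3} + v_{4} + v_{5} + v_{6} + v_{10} = 0  so sig = (5; —)
  {1,2,4,9,10}:  v_{1} + v_{2} + v_{4} + v_{9} + v_{10} = v_{7}  so sig = (5; 1)

Hence PRS(X_Σ) =
    |P|=2: 7 collections, coeffs (), (1,1), (1,1,1), (1,1,1,1), (1,1,2), (1,2), (1,2,3)
    |P|=3: 4 collections, coeffs (1), (1), (1,1), (1,2)
    |P|=4: 1 collection, coeffs (1)
    |P|=5: 2 collections, coeffs (), (1)


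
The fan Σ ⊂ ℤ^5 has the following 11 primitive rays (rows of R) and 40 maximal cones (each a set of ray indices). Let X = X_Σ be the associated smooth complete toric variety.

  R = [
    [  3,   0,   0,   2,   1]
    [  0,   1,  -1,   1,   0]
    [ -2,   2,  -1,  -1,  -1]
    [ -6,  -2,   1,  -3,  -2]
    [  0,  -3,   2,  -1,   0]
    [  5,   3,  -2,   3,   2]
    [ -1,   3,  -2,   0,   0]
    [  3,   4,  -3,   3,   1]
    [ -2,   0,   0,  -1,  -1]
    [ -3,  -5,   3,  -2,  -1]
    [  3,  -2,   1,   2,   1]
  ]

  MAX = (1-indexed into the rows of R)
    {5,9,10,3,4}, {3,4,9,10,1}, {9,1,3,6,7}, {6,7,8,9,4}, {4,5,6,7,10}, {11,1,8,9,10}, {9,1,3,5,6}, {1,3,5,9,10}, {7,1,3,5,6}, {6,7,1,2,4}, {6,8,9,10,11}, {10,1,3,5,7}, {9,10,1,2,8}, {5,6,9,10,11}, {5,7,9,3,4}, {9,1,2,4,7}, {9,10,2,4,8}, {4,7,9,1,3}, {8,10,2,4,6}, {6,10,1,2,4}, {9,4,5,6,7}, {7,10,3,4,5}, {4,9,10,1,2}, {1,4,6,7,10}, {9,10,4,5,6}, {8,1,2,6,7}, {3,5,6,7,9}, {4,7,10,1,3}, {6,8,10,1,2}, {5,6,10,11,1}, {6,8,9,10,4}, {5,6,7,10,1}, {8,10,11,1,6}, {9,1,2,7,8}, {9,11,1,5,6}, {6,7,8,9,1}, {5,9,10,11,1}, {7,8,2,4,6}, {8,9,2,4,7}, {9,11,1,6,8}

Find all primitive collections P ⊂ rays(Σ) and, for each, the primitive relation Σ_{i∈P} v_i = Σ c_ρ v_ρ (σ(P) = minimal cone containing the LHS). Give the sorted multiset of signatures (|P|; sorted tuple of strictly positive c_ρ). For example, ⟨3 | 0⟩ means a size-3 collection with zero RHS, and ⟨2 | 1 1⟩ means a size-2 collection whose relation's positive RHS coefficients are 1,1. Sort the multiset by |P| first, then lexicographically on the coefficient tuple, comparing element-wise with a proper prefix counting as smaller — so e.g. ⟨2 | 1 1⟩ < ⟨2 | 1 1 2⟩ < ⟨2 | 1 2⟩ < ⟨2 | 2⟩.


The 19 primitive collections of Σ (r=11, n=5):

  • {3,11}:  v_{3} + v_{11} = v_{1} + v_{9} ; sig = ⟨2 | 1 1⟩
  • {4,11}:  v_{4} + v_{11} = v_{2} + v_{10} ; sig = ⟨2 | 1 1⟩
  • {2,5}:  v_{2} + v_{5} = v_{6} + v_{9} + v_{10} ; sig = ⟨2 | 1 1 1⟩
  • {2,11}:  v_{2} + v_{11} = v_{1} + v_{8} + v_{10} ; sig = ⟨2 | 1 1 1⟩
  • {7,11}:  v_{7} + v_{11} = v_{1} + v_{4} + v_{6} ; sig = ⟨2 | 1 1 1⟩
  • {3,8}:  v_{3} + v_{8} = v_{1} + v_{6} + v_{7} + 3·v_{9} ; sig = ⟨2 | 1 1 1 3⟩
  • {2,3}:  v_{2} + v_{3} = v_{1} + v_{7} + 2·v_{9} ; sig = ⟨2 | 1 1 2⟩
  • {5,8}:  v_{5} + v_{8} = 2·v_{6} + 2·v_{9} + v_{10} ; sig = ⟨2 | 1 2 2⟩
  • {3,6,10}:  v_{3} + v_{6} + v_{10} = 0 ; sig = ⟨3 | 0⟩
  • {1,4,5}:  v_{1} + v_{4} + v_{5} = v_{10} ; sig = ⟨3 | 1⟩
  • {2,6,9}:  v_{2} + v_{6} + v_{9} = v_{8} ; sig = ⟨3 | 1⟩
  • {7,9,10}:  v_{7} + v_{9} + v_{10} = v_{4} ; sig = ⟨3 | 1⟩
  • {3,4,6}:  v_{3} + v_{4} + v_{6} = v_{7} + v_{9} ; sig = ⟨3 | 1 1⟩
  • {7,8,10}:  v_{7} + v_{8} + v_{10} = v_{2} + v_{4} + v_{6} ; sig = ⟨3 | 1 1 1⟩
  • {2,7,10}:  v_{2} + v_{7} + v_{10} = v_{1} + 2·v_{4} + v_{6} ; sig = ⟨3 | 1 1 2⟩
  • {1,4,8}:  v_{1} + v_{4} + v_{8} = 2·v_{2} ; sig = ⟨3 | 2⟩
  • {1,5,7,9}:  v_{1} + v_{5} + v_{7} + v_{9} = 0 ; sig = ⟨4 | 0⟩
  • {1,4,6,9}:  v_{1} + v_{4} + v_{6} + v_{9} = v_{2} ; sig = ⟨4 | 1⟩
  • {1,6,9,10}:  v_{1} + v_{6} + v_{9} + v_{10} = v_{11} ; sig = ⟨4 | 1⟩

Signatures (|P|; sorted positive RHS coefficients), sorted:
[⟨2 | 1 1⟩, ⟨2 | 1 1⟩, ⟨2 | 1 1 1⟩, ⟨2 | 1 1 1⟩, ⟨2 | 1 1 1⟩, ⟨2 | 1 1 1 3⟩, ⟨2 | 1 1 2⟩, ⟨2 | 1 2 2⟩, ⟨3 | 0⟩, ⟨3 | 1⟩, ⟨3 | 1⟩, ⟨3 | 1⟩, ⟨3 | 1 1⟩, ⟨3 | 1 1 1⟩, ⟨3 | 1 1 2⟩, ⟨3 | 2⟩, ⟨4 | 0⟩, ⟨4 | 1⟩, ⟨4 | 1⟩]


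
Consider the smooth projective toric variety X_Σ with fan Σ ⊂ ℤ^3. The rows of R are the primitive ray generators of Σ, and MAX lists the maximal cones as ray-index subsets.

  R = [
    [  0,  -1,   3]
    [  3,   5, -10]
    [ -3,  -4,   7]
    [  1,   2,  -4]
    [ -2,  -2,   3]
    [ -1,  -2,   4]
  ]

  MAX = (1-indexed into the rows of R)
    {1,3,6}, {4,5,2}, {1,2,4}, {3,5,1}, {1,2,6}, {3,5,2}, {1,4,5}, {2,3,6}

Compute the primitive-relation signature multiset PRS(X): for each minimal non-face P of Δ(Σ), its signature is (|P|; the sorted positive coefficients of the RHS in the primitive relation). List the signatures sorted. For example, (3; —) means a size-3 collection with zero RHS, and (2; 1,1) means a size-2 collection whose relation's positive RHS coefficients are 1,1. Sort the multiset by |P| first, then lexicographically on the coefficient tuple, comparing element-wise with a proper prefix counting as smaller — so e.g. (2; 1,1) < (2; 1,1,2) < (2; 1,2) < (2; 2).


5 minimal non-faces of Δ(Σ) (on 6 rays):

  P = {4,6}:  v_{4} + v_{6} = 0  ⟹  sig = (2; —)
  P = {3,4}:  v_{3} + v_{4} = v_{5}  ⟹  sig = (2; 1)
  P = {5,6}:  v_{5} + v_{6} = v_{3}  ⟹  sig = (2; 1)
  P = {1,2,3}:  v_{1} + v_{2} + v_{3} = 0  ⟹  sig = (3; —)
  P = {1,2,5}:  v_{1} + v_{2} + v_{5} = v_{4}  ⟹  sig = (3; 1)

so the primitive-relation signature multiset is
{ (2; —),  (2; 1) ×2,  (3; —),  (3; 1) }


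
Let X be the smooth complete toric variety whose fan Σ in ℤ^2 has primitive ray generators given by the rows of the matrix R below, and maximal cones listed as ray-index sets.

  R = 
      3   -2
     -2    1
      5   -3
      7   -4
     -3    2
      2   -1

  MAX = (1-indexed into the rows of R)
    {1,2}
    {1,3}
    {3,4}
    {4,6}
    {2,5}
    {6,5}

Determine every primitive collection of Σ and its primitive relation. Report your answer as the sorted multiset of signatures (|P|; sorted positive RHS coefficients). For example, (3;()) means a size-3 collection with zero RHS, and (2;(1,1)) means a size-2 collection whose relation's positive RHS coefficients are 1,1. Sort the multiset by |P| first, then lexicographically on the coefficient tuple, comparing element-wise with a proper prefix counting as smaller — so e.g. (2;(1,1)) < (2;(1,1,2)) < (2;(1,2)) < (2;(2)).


Primitive collections (9):

  {1,5}:  v_{1} + v_{5} = 0  →  sig = (2;())
  {2,6}:  v_{2} + v_{6} = 0  →  sig = (2;())
  {1,6}:  v_{1} + v_{6} = v_{3}  →  sig = (2;(1))
  {2,3}:  v_{2} + v_{3} = v_{1}  →  sig = (2;(1))
  {2,4}:  v_{2} + v_{4} = v_{3}  →  sig = (2;(1))
  {3,5}:  v_{3} + v_{5} = v_{6}  →  sig = (2;(1))
  {3,6}:  v_{3} + v_{6} = v_{4}  →  sig = (2;(1))
  {1,4}:  v_{1} + v_{4} = 2·v_{3}  →  sig = (2;(2))
  {4,5}:  v_{4} + v_{5} = 2·v_{6}  →  sig = (2;(2))

Hence PRS(X_Σ) =
    |P|=2: 9 collections, coeffs (), (), (1), (1), (1), (1), (1), (2), (2)


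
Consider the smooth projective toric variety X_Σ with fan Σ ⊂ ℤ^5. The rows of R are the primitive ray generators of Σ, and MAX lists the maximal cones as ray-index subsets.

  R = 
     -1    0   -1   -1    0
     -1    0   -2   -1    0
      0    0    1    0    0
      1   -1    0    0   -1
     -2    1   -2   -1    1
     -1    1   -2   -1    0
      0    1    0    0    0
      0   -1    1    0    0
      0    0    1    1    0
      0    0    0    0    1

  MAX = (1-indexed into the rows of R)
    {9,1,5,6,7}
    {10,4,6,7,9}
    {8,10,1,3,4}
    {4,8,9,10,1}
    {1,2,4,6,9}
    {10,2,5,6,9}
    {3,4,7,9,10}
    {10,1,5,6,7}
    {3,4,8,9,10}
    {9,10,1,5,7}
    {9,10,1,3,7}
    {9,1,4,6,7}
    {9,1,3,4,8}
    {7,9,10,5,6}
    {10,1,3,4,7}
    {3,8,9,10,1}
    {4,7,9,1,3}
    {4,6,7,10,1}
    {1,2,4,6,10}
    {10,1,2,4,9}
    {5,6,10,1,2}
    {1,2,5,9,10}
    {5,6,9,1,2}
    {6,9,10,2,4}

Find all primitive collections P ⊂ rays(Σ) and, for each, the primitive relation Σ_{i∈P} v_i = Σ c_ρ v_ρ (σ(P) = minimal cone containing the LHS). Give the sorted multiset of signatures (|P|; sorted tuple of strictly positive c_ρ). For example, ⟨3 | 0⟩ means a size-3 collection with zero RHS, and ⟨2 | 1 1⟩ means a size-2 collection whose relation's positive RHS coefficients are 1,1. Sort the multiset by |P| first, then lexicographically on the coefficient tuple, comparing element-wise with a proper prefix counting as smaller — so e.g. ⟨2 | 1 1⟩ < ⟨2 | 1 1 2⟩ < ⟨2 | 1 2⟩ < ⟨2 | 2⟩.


The 12 primitive collections of Σ (r=10, n=5):

  • {2,3}:  v_{2} + v_{3} = v_{1}  ⟹  sig = ⟨2 | 1⟩
  • {2,7}:  v_{2} + v_{7} = v_{6}  ⟹  sig = ⟨2 | 1⟩
  • {4,5}:  v_{4} + v_{5} = v_{2}  ⟹  sig = ⟨2 | 1⟩
  • {6,8}:  v_{6} + v_{8} = v_{1}  ⟹  sig = ⟨2 | 1⟩
  • {7,8}:  v_{7} + v_{8} = v_{3}  ⟹  sig = ⟨2 | 1⟩
  • {3,6}:  v_{3} + v_{6} = v_{1} + v_{7}  ⟹  sig = ⟨2 | 1 1⟩
  • {2,8}:  v_{2} + v_{8} = 2·v_{1} + v_{4} + v_{9} + v_{10}  ⟹  sig = ⟨2 | 1 1 1 2⟩
  • {3,5}:  v_{3} + v_{5} = 2·v_{1} + v_{7} + v_{9} + v_{10}  ⟹  sig = ⟨2 | 1 1 1 2⟩
  • {5,8}:  v_{5} + v_{8} = 2·v_{1} + v_{9} + v_{10}  ⟹  sig = ⟨2 | 1 1 2⟩
  • {1,6,9,10}:  v_{1} + v_{6} + v_{9} + v_{10} = v_{5}  ⟹  sig = ⟨4 | 1⟩
  • {1,4,7,9,10}:  v_{1} + v_{4} + v_{7} + v_{9} + v_{10} = 0  ⟹  sig = ⟨5 | 0⟩
  • {1,3,4,9,10}:  v_{1} + v_{3} + v_{4} + v_{9} + v_{10} = v_{8}  ⟹  sig = ⟨5 | 1⟩

Sorted signature multiset PRS(X):
[⟨2 | 1⟩, ⟨2 | 1⟩, ⟨2 | 1⟩, ⟨2 | 1⟩, ⟨2 | 1⟩, ⟨2 | 1 1⟩, ⟨2 | 1 1 1 2⟩, ⟨2 | 1 1 1 2⟩, ⟨2 | 1 1 2⟩, ⟨4 | 1⟩, ⟨5 | 0⟩, ⟨5 | 1⟩]


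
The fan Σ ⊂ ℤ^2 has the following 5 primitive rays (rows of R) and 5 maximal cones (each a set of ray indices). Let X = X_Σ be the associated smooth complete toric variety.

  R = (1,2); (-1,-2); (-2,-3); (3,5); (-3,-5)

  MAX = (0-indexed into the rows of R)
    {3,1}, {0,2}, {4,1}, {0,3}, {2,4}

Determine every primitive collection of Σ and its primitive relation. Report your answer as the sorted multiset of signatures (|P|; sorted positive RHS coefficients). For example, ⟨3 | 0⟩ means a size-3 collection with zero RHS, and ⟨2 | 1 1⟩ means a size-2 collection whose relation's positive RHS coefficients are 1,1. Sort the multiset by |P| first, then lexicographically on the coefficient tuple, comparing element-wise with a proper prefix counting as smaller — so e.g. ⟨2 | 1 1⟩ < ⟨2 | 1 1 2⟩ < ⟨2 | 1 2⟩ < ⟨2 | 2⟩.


Minimal non-faces — 5 found among 5 rays, 5 max cones:

  {0,1}:  v_{0} + v_{1} = 0  so sig = ⟨2 | 0⟩
  {3,4}:  v_{3} + v_{4} = 0  so sig = ⟨2 | 0⟩
  {0,4}:  v_{0} + v_{4} = v_{2}  so sig = ⟨2 | 1⟩
  {1,2}:  v_{1} + v_{2} = v_{4}  so sig = ⟨2 | 1⟩
  {2,3}:  v_{2} + v_{3} = v_{0}  so sig = ⟨2 | 1⟩

so the primitive-relation signature multiset is
    |P|=2: 5 collections, coeffs (), (), (1), (1), (1)


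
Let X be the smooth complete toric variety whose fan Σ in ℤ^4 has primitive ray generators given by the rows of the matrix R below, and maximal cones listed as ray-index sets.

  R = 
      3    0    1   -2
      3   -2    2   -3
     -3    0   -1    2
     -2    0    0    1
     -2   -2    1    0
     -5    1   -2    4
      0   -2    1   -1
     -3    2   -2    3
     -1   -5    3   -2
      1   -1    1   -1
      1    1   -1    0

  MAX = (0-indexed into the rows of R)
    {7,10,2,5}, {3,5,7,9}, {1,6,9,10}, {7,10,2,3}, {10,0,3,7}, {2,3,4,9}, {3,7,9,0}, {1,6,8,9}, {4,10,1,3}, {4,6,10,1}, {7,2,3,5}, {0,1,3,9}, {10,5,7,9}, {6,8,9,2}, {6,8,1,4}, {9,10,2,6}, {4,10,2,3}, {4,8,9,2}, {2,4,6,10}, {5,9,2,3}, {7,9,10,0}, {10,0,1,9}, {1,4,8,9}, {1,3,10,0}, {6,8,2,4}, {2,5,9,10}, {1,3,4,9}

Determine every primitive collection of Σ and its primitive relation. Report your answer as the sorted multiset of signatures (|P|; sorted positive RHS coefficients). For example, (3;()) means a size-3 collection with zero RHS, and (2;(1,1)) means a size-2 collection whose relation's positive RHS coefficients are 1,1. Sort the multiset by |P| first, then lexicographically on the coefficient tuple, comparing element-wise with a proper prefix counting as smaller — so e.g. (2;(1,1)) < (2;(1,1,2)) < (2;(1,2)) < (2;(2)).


Primitive collections (22):

  P = {0,2}:  v_{0} + v_{2} = 0 — sig = (2;())
  P = {1,7}:  v_{1} + v_{7} = 0 — sig = (2;())
  P = {0,6}:  v_{0} + v_{6} = v_{1} — sig = (2;(1))
  P = {1,2}:  v_{1} + v_{2} = v_{6} — sig = (2;(1))
  P = {3,6}:  v_{3} + v_{6} = v_{4} — sig = (2;(1))
  P = {6,7}:  v_{6} + v_{7} = v_{2} — sig = (2;(1))
  P = {0,4}:  v_{0} + v_{4} = v_{1} + v_{3} — sig = (2;(1,1))
  P = {0,5}:  v_{0} + v_{5} = v_{7} + v_{9} — sig = (2;(1,1))
  P = {1,5}:  v_{1} + v_{5} = v_{2} + v_{9} — sig = (2;(1,1))
  P = {4,7}:  v_{4} + v_{7} = v_{2} + v_{3} — sig = (2;(1,1))
  P = {0,8}:  v_{0} + v_{8} = v_{1} + v_{4} + v_{9} — sig = (2;(1,1,1))
  P = {7,8}:  v_{7} + v_{8} = v_{2} + v_{4} + v_{9} — sig = (2;(1,1,1))
  P = {4,5}:  v_{4} + v_{5} = 2·v_{2} + v_{3} + v_{9} — sig = (2;(1,1,2))
  P = {3,8}:  v_{3} + v_{8} = 2·v_{4} + v_{9} — sig = (2;(1,2))
  P = {5,6}:  v_{5} + v_{6} = 2·v_{2} + v_{9} — sig = (2;(1,2))
  P = {5,8}:  v_{5} + v_{8} = 2·v_{2} + v_{4} + 2·v_{9} — sig = (2;(1,2,2))
  P = {8,10}:  v_{8} + v_{10} = 2·v_{6} — sig = (2;(2))
  P = {3,9,10}:  v_{3} + v_{9} + v_{10} = 0 — sig = (3;())
  P = {2,7,9}:  v_{2} + v_{7} + v_{9} = v_{5} — sig = (3;(1))
  P = {4,6,9}:  v_{4} + v_{6} + v_{9} = v_{8} — sig = (3;(1))
  P = {4,9,10}:  v_{4} + v_{9} + v_{10} = v_{6} — sig = (3;(1))
  P = {3,5,10}:  v_{3} + v_{5} + v_{10} = v_{2} + v_{7} — sig = (3;(1,1))

Signatures (|P|; sorted positive RHS coefficients), sorted:
{ (2;()) ×2,  (2;(1)) ×4,  (2;(1,1)) ×4,  (2;(1,1,1)) ×2,  (2;(1,1,2)),  (2;(1,2)) ×2,  (2;(1,2,2)),  (2;(2)),  (3;()),  (3;(1)) ×3,  (3;(1,1)) }


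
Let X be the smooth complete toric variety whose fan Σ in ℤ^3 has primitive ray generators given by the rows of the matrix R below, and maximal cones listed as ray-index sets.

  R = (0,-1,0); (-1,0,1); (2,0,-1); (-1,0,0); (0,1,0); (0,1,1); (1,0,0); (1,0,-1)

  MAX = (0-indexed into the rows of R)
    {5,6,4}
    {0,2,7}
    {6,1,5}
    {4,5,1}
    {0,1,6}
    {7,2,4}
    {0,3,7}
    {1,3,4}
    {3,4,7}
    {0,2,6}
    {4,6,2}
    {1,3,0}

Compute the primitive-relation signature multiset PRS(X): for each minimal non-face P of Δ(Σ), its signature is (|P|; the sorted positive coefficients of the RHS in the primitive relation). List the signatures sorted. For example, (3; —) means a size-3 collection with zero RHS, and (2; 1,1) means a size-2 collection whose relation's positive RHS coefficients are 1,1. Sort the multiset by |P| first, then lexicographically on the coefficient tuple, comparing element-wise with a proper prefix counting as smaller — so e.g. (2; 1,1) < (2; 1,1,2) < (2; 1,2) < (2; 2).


Σ has 11 primitive collections:

  P={0,4}:  v_{0} + v_{4} = 0  so sig = (2; —)
  P={1,7}:  v_{1} + v_{7} = 0  so sig = (2; —)
  P={3,6}:  v_{3} + v_{6} = 0  so sig = (2; —)
  P={1,2}:  v_{1} + v_{2} = v_{6}  so sig = (2; 1)
  P={2,3}:  v_{2} + v_{3} = v_{7}  so sig = (2; 1)
  P={6,7}:  v_{6} + v_{7} = v_{2}  so sig = (2; 1)
  P={0,5}:  v_{0} + v_{5} = v_{1} + v_{6}  so sig = (2; 1,1)
  P={3,5}:  v_{3} + v_{5} = v_{1} + v_{4}  so sig = (2; 1,1)
  P={5,7}:  v_{5} + v_{7} = v_{4} + v_{6}  so sig = (2; 1,1)
  P={2,5}:  v_{2} + v_{5} = v_{4} + 2·v_{6}  so sig = (2; 1,2)
  P={1,4,6}:  v_{1} + v_{4} + v_{6} = v_{5}  so sig = (3; 1)

Signatures (|P|; sorted positive RHS coefficients), sorted:
{ (2; —) ×3,  (2; 1) ×3,  (2; 1,1) ×3,  (2; 1,2),  (3; 1) }


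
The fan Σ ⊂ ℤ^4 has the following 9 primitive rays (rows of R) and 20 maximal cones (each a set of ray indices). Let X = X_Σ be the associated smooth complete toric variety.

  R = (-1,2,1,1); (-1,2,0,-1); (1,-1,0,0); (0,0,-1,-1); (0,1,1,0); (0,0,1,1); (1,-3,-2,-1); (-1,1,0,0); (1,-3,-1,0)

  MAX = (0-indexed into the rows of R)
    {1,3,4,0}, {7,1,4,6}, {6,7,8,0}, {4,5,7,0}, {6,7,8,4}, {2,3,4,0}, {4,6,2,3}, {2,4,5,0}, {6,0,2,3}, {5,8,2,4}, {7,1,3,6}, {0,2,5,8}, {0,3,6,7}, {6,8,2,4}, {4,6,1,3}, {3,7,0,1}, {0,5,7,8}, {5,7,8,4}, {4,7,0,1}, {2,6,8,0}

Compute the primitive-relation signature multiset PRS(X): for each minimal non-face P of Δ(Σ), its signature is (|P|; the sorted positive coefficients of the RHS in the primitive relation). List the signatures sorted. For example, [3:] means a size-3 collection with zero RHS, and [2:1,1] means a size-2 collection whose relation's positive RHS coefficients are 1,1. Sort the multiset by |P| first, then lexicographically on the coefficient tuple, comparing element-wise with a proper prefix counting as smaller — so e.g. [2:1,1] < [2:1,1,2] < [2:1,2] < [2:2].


11 minimal non-faces of Δ(Σ) (on 9 rays):

  {2,7}:  v_{2} + v_{7} = 0  ⇒ sig = [2:]
  {3,5}:  v_{3} + v_{5} = 0  ⇒ sig = [2:]
  {3,8}:  v_{3} + v_{8} = v_{6}  ⇒ sig = [2:1]
  {5,6}:  v_{5} + v_{6} = v_{8}  ⇒ sig = [2:1]
  {1,2}:  v_{1} + v_{2} = v_{3} + v_{4}  ⇒ sig = [2:1,1]
  {1,5}:  v_{1} + v_{5} = v_{4} + v_{7}  ⇒ sig = [2:1,1]
  {1,8}:  v_{1} + v_{8} = v_{4} + v_{6} + v_{7}  ⇒ sig = [2:1,1,1]
  {0,4,6}:  v_{0} + v_{4} + v_{6} = 0  ⇒ sig = [3:]
  {0,4,8}:  v_{0} + v_{4} + v_{8} = v_{5}  ⇒ sig = [3:1]
  {3,4,7}:  v_{3} + v_{4} + v_{7} = v_{1}  ⇒ sig = [3:1]
  {0,1,6}:  v_{0} + v_{1} + v_{6} = v_{3} + v_{7}  ⇒ sig = [3:1,1]

Hence PRS(X_Σ) =
    |P|=2: 7 collections, coeffs (), (), (1), (1), (1,1), (1,1), (1,1,1)
    |P|=3: 4 collections, coeffs (), (1), (1), (1,1)


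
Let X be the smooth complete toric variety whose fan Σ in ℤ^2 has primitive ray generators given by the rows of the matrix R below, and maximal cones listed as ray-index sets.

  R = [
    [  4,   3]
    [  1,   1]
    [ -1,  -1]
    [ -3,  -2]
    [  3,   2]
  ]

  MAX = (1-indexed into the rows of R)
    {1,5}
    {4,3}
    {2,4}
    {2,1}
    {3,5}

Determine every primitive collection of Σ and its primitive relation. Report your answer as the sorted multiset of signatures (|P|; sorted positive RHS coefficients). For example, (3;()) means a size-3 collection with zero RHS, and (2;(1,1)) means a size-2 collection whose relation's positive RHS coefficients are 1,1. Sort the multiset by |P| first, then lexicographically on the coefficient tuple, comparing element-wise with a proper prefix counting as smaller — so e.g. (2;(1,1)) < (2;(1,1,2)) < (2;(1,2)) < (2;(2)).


|primitive collections| = 5. Relations:

  {2,3}:  v_{2} + v_{3} = 0  so sig = (2;())
  {4,5}:  v_{4} + v_{5} = 0  so sig = (2;())
  {1,3}:  v_{1} + v_{3} = v_{5}  so sig = (2;(1))
  {1,4}:  v_{1} + v_{4} = v_{2}  so sig = (2;(1))
  {2,5}:  v_{2} + v_{5} = v_{1}  so sig = (2;(1))

Signatures (|P|; sorted positive RHS coefficients), sorted:
    (2;())
    (2;())
    (2;(1))
    (2;(1))
    (2;(1))


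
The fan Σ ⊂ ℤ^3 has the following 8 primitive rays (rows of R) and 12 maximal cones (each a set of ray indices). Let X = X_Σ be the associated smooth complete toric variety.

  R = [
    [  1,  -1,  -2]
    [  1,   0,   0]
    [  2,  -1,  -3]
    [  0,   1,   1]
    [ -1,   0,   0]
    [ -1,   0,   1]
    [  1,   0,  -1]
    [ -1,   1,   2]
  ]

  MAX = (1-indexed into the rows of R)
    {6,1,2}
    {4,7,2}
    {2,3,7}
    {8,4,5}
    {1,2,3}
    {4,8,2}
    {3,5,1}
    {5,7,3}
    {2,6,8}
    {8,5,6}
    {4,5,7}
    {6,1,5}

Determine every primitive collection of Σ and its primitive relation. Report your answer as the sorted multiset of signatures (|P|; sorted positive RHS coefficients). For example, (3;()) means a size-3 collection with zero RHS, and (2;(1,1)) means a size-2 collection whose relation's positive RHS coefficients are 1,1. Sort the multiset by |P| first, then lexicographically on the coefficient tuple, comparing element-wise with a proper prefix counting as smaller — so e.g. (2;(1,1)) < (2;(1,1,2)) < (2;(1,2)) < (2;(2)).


10 minimal non-faces of Δ(Σ) (on 8 rays):

  P = {1,8}:  v_{1} + v_{8} = 0  ⇒ sig = (2;())
  P = {2,5}:  v_{2} + v_{5} = 0  ⇒ sig = (2;())
  P = {6,7}:  v_{6} + v_{7} = 0  ⇒ sig = (2;())
  P = {1,4}:  v_{1} + v_{4} = v_{7}  ⇒ sig = (2;(1))
  P = {1,7}:  v_{1} + v_{7} = v_{3}  ⇒ sig = (2;(1))
  P = {3,6}:  v_{3} + v_{6} = v_{1}  ⇒ sig = (2;(1))
  P = {3,8}:  v_{3} + v_{8} = v_{7}  ⇒ sig = (2;(1))
  P = {4,6}:  v_{4} + v_{6} = v_{8}  ⇒ sig = (2;(1))
  P = {7,8}:  v_{7} + v_{8} = v_{4}  ⇒ sig = (2;(1))
  P = {3,4}:  v_{3} + v_{4} = 2·v_{7}  ⇒ sig = (2;(2))

Hence PRS(X_Σ) =
[(2;()), (2;()), (2;()), (2;(1)), (2;(1)), (2;(1)), (2;(1)), (2;(1)), (2;(1)), (2;(2))]
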